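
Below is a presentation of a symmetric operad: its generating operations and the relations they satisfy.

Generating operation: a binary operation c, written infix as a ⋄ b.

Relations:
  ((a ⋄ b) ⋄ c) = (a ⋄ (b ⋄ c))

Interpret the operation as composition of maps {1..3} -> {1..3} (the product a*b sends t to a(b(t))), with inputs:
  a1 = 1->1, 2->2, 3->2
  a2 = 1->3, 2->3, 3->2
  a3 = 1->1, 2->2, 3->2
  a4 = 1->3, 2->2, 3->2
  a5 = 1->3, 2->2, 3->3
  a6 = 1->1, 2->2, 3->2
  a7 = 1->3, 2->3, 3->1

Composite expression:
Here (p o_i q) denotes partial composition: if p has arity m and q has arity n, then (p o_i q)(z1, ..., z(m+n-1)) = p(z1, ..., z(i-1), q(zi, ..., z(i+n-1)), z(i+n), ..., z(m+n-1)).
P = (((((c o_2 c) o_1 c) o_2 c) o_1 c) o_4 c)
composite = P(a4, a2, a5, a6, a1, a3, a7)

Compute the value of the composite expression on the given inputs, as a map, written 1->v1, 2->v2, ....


(a4 ⋄ a2) = 1->2, 2->2, 3->2
(a6 ⋄ a1) = 1->1, 2->2, 3->2
(a5 ⋄ (a6 ⋄ a1)) = 1->3, 2->2, 3->2
((a4 ⋄ a2) ⋄ (a5 ⋄ (a6 ⋄ a1))) = 1->2, 2->2, 3->2
(a3 ⋄ a7) = 1->2, 2->2, 3->1
(((a4 ⋄ a2) ⋄ (a5 ⋄ (a6 ⋄ a1))) ⋄ (a3 ⋄ a7)) = 1->2, 2->2, 3->2

1->2, 2->2, 3->2


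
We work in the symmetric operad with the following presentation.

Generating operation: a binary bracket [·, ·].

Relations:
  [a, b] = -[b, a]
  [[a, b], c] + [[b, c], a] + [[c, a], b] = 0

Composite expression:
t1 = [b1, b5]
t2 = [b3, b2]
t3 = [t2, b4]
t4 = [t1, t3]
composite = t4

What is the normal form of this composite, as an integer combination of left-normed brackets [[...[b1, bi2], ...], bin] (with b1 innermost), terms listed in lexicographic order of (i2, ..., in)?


-[[[[b1, b5], b2], b3], b4] + [[[[b1, b5], b3], b2], b4] + [[[[b1, b5], b4], b2], b3] - [[[[b1, b5], b4], b3], b2]


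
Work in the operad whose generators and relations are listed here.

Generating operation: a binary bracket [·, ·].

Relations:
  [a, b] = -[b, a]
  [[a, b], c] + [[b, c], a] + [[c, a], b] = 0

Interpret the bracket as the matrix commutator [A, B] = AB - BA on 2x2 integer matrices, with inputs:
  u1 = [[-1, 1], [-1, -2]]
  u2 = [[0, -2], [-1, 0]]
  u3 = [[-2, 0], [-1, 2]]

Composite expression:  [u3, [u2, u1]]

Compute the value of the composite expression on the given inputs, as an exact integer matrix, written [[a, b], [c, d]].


[[2, -8], [-10, -2]]

[u2, u1] = [[3, 2], [-1, -3]]
[u3, [u2, u1]] = [[2, -8], [-10, -2]]


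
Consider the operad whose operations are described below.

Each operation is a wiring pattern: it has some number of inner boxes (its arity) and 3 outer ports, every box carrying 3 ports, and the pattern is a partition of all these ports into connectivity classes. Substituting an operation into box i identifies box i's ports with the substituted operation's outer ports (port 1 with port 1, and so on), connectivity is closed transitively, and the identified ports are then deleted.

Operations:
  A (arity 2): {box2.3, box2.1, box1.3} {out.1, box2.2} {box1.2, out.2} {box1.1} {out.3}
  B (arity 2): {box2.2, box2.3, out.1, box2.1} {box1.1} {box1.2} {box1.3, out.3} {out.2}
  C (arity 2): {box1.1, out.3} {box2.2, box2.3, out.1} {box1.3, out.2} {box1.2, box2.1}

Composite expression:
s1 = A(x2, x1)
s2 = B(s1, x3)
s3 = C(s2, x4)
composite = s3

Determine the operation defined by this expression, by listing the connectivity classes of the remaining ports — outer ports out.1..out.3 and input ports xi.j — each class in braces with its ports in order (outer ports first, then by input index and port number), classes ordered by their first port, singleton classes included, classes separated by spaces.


After gluing at C, chains via deleted ports link the x-ports.
composing A on (x2, x1), with out.j its own outer ports: {out.1, x1.2} {out.2, x2.2} {out.3} {x1.1, x1.3, x2.3} {x2.1}
composing B on (x2, x1, x3), with out.j its own outer ports: {out.1, x3.1, x3.2, x3.3} {out.2} {out.3} {x1.1, x1.3, x2.3} {x1.2} {x2.1} {x2.2}
composing C on (x2, x1, x3, x4), with out.j its own outer ports: {out.1, x4.2, x4.3} {out.2} {out.3, x3.1, x3.2, x3.3} {x1.1, x1.3, x2.3} {x1.2} {x2.1} {x2.2} {x4.1}

{out.1, x4.2, x4.3} {out.2} {out.3, x3.1, x3.2, x3.3} {x1.1, x1.3, x2.3} {x1.2} {x2.1} {x2.2} {x4.1}


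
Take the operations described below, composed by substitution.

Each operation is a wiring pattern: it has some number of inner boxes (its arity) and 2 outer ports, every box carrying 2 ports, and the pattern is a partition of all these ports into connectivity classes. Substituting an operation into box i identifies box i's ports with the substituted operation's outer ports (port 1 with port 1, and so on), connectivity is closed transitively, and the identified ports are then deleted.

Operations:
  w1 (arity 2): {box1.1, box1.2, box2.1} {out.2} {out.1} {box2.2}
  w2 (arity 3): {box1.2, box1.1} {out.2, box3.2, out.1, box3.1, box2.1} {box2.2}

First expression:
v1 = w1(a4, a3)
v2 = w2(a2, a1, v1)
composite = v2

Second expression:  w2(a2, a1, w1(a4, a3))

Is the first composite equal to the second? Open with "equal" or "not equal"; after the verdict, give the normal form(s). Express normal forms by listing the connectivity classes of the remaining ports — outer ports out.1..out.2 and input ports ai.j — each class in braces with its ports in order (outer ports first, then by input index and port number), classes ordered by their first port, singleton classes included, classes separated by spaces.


equal; both compose to {out.1, out.2, a1.1} {a1.2} {a2.1, a2.2} {a3.1, a4.1, a4.2} {a3.2}

The first expression reduces to {out.1, out.2, a1.1} {a1.2} {a2.1, a2.2} {a3.1, a4.1, a4.2} {a3.2}
The second expression reduces to {out.1, out.2, a1.1} {a1.2} {a2.1, a2.2} {a3.1, a4.1, a4.2} {a3.2}
Both agree, so they are equal.


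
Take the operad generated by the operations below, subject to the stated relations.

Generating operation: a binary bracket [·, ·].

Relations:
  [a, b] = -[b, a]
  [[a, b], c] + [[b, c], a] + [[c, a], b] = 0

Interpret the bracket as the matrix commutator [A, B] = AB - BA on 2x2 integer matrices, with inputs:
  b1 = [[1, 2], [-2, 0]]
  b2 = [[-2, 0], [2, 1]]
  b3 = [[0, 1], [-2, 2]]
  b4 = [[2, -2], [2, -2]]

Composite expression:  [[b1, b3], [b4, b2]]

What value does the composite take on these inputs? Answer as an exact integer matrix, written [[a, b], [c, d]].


[b1, b3] = [[-2, 5], [6, 2]]
[b4, b2] = [[-4, -6], [-14, 4]]
[[b1, b3], [b4, b2]] = [[-34, 64], [-104, 34]]

[[-34, 64], [-104, 34]]


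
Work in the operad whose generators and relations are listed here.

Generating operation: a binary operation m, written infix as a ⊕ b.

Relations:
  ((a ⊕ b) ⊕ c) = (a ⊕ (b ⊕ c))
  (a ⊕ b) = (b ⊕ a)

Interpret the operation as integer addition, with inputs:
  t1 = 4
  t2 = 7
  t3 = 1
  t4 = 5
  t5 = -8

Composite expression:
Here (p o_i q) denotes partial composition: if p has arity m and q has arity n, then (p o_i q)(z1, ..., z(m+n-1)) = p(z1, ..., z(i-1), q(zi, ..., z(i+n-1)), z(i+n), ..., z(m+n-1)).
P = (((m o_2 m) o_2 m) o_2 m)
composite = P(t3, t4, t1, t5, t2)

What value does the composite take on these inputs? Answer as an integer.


(t4 ⊕ t1) = 9
((t4 ⊕ t1) ⊕ t5) = 1
(((t4 ⊕ t1) ⊕ t5) ⊕ t2) = 8
(t3 ⊕ (((t4 ⊕ t1) ⊕ t5) ⊕ t2)) = 9

9


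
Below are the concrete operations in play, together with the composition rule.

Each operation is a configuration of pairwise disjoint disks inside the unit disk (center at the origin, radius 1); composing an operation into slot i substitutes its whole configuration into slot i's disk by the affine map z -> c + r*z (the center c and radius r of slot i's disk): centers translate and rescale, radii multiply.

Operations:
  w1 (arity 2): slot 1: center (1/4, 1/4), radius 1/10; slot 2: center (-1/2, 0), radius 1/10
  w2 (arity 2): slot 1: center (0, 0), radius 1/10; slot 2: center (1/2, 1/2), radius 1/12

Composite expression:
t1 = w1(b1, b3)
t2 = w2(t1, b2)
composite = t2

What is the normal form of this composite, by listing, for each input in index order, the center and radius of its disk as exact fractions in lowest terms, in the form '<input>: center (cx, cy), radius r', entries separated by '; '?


b1: center (1/40, 1/40), radius 1/100; b2: center (1/2, 1/2), radius 1/12; b3: center (-1/20, 0), radius 1/100


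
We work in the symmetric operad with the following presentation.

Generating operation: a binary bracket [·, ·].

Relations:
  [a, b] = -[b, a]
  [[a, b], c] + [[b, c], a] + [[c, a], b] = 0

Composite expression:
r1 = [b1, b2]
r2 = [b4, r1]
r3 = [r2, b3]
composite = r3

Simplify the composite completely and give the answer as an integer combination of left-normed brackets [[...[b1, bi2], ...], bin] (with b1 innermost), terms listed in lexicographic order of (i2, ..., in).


-[[[b1, b2], b4], b3]


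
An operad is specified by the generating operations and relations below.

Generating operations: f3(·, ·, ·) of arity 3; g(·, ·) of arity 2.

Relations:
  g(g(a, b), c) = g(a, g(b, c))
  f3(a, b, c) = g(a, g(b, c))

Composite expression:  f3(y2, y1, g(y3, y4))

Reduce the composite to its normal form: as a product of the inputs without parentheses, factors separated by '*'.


Key point: f3 is associative — brackets drop, the y-order remains.
g(y3, y4) spells out as y3 * y4
f3(y2, y1, g(y3, y4)) spells out as y2 * y1 * y3 * y4

y2 * y1 * y3 * y4


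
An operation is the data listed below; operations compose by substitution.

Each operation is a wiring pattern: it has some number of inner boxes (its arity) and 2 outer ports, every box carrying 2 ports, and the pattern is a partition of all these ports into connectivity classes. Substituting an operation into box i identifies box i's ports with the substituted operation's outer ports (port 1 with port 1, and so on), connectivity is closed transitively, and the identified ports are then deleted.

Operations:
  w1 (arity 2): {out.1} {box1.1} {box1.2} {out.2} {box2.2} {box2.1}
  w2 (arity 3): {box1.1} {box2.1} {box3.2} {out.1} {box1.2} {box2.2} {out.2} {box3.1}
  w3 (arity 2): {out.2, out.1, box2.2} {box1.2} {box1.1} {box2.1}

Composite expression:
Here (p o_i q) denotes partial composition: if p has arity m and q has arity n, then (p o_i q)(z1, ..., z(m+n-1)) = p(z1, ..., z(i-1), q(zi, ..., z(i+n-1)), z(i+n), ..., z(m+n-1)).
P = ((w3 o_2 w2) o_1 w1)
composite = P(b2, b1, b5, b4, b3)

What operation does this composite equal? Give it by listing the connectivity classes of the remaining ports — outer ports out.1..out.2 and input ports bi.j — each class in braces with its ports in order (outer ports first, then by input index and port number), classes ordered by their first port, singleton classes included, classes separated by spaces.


Two ports join when wires chain via w3-identified ports.
composing w1 on (b2, b1), with out.j its own outer ports: {out.1} {out.2} {b1.1} {b1.2} {b2.1} {b2.2}
composing w2 on (b5, b4, b3), with out.j its own outer ports: {out.1} {out.2} {b3.1} {b3.2} {b4.1} {b4.2} {b5.1} {b5.2}
composing w3 on (b2, b1, b5, b4, b3), with out.j its own outer ports: {out.1, out.2} {b1.1} {b1.2} {b2.1} {b2.2} {b3.1} {b3.2} {b4.1} {b4.2} {b5.1} {b5.2}

{out.1, out.2} {b1.1} {b1.2} {b2.1} {b2.2} {b3.1} {b3.2} {b4.1} {b4.2} {b5.1} {b5.2}


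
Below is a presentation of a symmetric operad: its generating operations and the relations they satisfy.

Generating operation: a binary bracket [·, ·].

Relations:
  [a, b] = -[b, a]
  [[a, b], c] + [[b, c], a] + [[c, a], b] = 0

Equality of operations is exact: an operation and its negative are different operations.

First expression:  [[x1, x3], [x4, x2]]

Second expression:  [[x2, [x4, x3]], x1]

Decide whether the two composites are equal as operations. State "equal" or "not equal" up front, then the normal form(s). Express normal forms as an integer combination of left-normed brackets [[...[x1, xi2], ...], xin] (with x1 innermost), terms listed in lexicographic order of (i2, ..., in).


not equal; the first gives -[[[x1, x3], x2], x4] + [[[x1, x3], x4], x2] and the second [[[x1, x2], x3], x4] - [[[x1, x2], x4], x3] - [[[x1, x3], x4], x2] + [[[x1, x4], x3], x2]

Reducing the first expression gives -[[[x1, x3], x2], x4] + [[[x1, x3], x4], x2]
Reducing the second expression gives [[[x1, x2], x3], x4] - [[[x1, x2], x4], x3] - [[[x1, x3], x4], x2] + [[[x1, x4], x3], x2]
The forms do not match — not equal.


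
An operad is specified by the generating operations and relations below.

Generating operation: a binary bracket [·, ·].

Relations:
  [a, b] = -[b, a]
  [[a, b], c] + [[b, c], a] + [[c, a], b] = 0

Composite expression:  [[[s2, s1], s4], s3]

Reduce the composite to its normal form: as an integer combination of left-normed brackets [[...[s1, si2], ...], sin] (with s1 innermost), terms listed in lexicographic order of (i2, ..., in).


-[[[s1, s2], s4], s3]


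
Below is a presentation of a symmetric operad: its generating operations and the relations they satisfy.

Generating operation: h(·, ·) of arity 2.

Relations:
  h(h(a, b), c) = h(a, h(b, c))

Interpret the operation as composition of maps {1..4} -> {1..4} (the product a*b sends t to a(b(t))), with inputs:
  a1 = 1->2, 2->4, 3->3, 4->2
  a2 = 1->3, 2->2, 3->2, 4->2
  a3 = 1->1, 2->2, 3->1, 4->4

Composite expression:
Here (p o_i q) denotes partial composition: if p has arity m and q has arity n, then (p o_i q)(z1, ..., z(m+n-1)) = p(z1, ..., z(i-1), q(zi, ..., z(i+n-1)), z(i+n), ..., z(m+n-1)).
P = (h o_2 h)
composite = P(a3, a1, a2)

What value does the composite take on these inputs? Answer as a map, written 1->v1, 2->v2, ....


h(a1, a2) = 1->3, 2->4, 3->4, 4->4
h(a3, h(a1, a2)) = 1->1, 2->4, 3->4, 4->4

1->1, 2->4, 3->4, 4->4


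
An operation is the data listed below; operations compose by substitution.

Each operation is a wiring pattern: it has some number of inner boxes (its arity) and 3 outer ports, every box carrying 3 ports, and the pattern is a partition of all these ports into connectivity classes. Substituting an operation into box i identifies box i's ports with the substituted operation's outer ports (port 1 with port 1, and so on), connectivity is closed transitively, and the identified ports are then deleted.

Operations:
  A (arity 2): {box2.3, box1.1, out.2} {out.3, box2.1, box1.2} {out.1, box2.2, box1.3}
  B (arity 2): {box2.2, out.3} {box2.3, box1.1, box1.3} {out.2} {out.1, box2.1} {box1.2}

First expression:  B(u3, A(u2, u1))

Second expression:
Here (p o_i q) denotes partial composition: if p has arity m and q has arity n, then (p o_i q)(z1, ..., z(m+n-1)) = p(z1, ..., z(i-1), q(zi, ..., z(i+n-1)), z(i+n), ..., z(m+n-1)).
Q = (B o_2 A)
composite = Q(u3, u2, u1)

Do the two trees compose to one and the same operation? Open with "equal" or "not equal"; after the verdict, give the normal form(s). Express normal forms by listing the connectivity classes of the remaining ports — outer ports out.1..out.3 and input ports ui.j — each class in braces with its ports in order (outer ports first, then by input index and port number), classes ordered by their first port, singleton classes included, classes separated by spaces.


equal — both sides give {out.1, u1.2, u2.3} {out.2} {out.3, u1.3, u2.1} {u1.1, u2.2, u3.1, u3.3} {u3.2}

Reducing the first expression gives {out.1, u1.2, u2.3} {out.2} {out.3, u1.3, u2.1} {u1.1, u2.2, u3.1, u3.3} {u3.2}
Reducing the second expression gives {out.1, u1.2, u2.3} {out.2} {out.3, u1.3, u2.1} {u1.1, u2.2, u3.1, u3.3} {u3.2}
Both agree, so they are equal.


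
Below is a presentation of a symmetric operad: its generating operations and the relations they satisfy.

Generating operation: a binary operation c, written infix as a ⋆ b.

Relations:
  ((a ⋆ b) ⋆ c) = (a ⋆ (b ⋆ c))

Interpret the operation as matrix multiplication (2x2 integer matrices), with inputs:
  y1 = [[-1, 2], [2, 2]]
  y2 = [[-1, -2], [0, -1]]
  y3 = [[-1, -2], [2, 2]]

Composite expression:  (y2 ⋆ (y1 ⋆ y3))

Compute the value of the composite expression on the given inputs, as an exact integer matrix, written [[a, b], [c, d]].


[[-9, -6], [-2, 0]]

(y1 ⋆ y3) = [[5, 6], [2, 0]]
(y2 ⋆ (y1 ⋆ y3)) = [[-9, -6], [-2, 0]]


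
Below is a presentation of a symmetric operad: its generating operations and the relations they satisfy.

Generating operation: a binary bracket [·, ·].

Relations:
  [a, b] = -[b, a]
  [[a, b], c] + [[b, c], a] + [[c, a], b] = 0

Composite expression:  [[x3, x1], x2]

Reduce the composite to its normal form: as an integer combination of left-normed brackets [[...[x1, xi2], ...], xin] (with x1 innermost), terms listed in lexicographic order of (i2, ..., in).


-[[x1, x3], x2]

Antisymmetry and Jacobi reduce to x1-anchored left-normed brackets.
Composite bracket: [[x3, x1], x2]
Applying ab - ba throughout gives 4 signed words (2^2 = 4).
The x1-initial words carry the normal form:
  sign of x1x3x2 is -1, so it contributes -[[x1, x3], x2]


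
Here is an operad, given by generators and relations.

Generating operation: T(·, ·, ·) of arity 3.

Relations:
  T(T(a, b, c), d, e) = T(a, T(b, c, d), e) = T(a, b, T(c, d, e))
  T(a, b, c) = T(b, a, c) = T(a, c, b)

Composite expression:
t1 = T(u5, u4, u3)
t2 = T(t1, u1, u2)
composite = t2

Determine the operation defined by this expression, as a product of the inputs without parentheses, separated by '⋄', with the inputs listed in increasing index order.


Shape and order are irrelevant to T; the u-input set decides.
T(u5, u4, u3) collapses to u5 ⋄ u4 ⋄ u3
T(T(u5, u4, u3), u1, u2) collapses to u5 ⋄ u4 ⋄ u3 ⋄ u1 ⋄ u2
the factors in increasing index order: u1 ⋄ u2 ⋄ u3 ⋄ u4 ⋄ u5

u1 ⋄ u2 ⋄ u3 ⋄ u4 ⋄ u5


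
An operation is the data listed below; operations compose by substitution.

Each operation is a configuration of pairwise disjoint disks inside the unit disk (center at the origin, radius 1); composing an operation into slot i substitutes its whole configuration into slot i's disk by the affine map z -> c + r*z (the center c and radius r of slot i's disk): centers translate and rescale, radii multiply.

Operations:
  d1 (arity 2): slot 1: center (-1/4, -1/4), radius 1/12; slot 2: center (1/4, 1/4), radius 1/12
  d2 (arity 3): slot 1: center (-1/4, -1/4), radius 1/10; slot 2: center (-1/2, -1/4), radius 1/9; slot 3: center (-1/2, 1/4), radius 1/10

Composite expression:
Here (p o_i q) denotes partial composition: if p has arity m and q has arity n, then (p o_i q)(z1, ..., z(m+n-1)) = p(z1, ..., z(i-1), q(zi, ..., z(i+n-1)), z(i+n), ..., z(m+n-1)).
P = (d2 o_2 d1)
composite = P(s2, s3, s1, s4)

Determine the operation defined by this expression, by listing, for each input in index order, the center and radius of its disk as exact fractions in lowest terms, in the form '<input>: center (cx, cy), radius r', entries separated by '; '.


s1: center (-17/36, -2/9), radius 1/108; s2: center (-1/4, -1/4), radius 1/10; s3: center (-19/36, -5/18), radius 1/108; s4: center (-1/2, 1/4), radius 1/10

Below d2, radii multiply path by path; the s-disk centers shift.
s2 passes through 1 substitution, ending at center (-1/4, -1/4), radius 1/10
s3 passes through 2 substitutions, ending at center (-19/36, -5/18), radius 1/108
s1 passes through 2 substitutions, ending at center (-17/36, -2/9), radius 1/108
s4 passes through 1 substitution, ending at center (-1/2, 1/4), radius 1/10


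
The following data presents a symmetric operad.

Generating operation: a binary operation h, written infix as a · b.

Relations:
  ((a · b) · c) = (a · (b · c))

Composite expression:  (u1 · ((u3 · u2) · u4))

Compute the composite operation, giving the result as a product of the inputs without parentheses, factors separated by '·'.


Under associativity of h, the answer is the u's in reading order.
(u3 · u2) linearizes to u3 · u2
((u3 · u2) · u4) linearizes to u3 · u2 · u4
(u1 · ((u3 · u2) · u4)) linearizes to u1 · u3 · u2 · u4

u1 · u3 · u2 · u4


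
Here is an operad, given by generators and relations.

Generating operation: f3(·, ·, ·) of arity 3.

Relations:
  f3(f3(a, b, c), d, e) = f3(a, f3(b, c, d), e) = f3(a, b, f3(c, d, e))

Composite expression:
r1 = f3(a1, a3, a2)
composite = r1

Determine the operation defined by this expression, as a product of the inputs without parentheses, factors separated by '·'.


a1 · a3 · a2

All parenthesizations of f3 agree; list the a-inputs left to right.
f3(a1, a3, a2) linearizes to a1 · a3 · a2


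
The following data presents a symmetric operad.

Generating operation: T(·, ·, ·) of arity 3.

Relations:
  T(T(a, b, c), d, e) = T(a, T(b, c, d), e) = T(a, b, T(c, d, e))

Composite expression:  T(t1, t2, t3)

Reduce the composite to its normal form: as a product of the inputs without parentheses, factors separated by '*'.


t1 * t2 * t3

Associativity of T dissolves the nesting; only the t-input order survives.
T(t1, t2, t3) linearizes to t1 * t2 * t3


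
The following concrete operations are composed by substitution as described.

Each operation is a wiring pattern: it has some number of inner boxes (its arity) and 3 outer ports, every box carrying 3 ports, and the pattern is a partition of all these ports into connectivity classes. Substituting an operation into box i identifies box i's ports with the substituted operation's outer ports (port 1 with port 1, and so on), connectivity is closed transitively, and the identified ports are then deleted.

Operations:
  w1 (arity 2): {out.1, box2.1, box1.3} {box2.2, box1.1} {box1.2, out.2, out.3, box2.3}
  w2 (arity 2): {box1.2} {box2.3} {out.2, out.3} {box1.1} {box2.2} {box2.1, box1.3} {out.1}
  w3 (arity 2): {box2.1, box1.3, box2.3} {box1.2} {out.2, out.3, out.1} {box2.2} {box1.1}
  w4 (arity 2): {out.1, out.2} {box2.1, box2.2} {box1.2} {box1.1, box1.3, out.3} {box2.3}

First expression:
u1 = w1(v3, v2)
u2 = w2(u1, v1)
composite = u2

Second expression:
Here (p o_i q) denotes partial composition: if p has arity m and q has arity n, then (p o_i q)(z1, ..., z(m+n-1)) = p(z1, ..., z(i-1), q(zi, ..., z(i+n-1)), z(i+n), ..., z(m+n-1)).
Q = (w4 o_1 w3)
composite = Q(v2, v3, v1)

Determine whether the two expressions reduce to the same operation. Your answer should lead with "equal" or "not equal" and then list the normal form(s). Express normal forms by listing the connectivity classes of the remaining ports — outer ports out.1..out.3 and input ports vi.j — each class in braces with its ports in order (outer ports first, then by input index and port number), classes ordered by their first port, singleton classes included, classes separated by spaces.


In normal form, the first expression is {out.1} {out.2, out.3} {v1.1, v2.3, v3.2} {v1.2} {v1.3} {v2.1, v3.3} {v2.2, v3.1}
In normal form, the second expression is {out.1, out.2} {out.3} {v1.1, v1.2} {v1.3} {v2.1} {v2.2} {v2.3, v3.1, v3.3} {v3.2}
The forms do not match — not equal.

not equal — first {out.1} {out.2, out.3} {v1.1, v2.3, v3.2} {v1.2} {v1.3} {v2.1, v3.3} {v2.2, v3.1}, second {out.1, out.2} {out.3} {v1.1, v1.2} {v1.3} {v2.1} {v2.2} {v2.3, v3.1, v3.3} {v3.2}


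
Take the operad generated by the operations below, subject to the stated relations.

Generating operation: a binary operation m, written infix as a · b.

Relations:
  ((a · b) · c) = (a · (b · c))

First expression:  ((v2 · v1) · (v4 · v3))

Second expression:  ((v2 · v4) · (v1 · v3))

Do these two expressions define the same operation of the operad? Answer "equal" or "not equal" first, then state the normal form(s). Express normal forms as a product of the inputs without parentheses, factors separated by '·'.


not equal; first: v2 · v1 · v4 · v3; second: v2 · v4 · v1 · v3

In normal form, the first expression is v2 · v1 · v4 · v3
In normal form, the second expression is v2 · v4 · v1 · v3
No match — not equal.


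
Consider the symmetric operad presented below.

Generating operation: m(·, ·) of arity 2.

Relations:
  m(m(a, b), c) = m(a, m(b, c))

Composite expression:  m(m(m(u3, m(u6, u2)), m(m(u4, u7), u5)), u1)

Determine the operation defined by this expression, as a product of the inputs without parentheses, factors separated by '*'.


All parenthesizations of m agree; list the u-inputs left to right.
m(u6, u2) linearizes to u6 * u2
m(u3, m(u6, u2)) linearizes to u3 * u6 * u2
m(u4, u7) linearizes to u4 * u7
m(m(u4, u7), u5) linearizes to u4 * u7 * u5
m(m(u3, m(u6, u2)), m(m(u4, u7), u5)) linearizes to u3 * u6 * u2 * u4 * u7 * u5
m(m(m(u3, m(u6, u2)), m(m(u4, u7), u5)), u1) linearizes to u3 * u6 * u2 * u4 * u7 * u5 * u1

u3 * u6 * u2 * u4 * u7 * u5 * u1


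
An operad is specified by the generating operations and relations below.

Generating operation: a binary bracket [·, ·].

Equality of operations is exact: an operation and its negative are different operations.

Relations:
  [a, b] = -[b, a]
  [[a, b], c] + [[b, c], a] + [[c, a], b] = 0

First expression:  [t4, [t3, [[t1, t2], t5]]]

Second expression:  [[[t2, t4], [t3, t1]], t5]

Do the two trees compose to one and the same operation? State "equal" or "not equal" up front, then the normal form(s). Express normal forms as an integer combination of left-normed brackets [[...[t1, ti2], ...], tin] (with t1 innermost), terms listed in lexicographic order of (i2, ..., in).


Reducing the first expression gives [[[[t1, t2], t5], t3], t4]
Reducing the second expression gives [[[[t1, t3], t2], t4], t5] - [[[[t1, t3], t4], t2], t5]
Different reductions; not equal.

not equal — first [[[[t1, t2], t5], t3], t4], second [[[[t1, t3], t2], t4], t5] - [[[[t1, t3], t4], t2], t5]


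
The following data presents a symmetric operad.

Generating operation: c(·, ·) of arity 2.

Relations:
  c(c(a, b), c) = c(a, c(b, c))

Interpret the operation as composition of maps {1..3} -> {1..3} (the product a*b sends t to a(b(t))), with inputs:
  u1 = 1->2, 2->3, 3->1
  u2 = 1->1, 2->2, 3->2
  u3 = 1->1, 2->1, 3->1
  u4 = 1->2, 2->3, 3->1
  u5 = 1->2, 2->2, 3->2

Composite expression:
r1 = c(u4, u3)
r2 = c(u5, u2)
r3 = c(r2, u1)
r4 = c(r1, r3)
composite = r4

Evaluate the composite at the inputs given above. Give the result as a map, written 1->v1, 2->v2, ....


c(u4, u3) = 1->2, 2->2, 3->2
c(u5, u2) = 1->2, 2->2, 3->2
c(c(u5, u2), u1) = 1->2, 2->2, 3->2
c(c(u4, u3), c(c(u5, u2), u1)) = 1->2, 2->2, 3->2

1->2, 2->2, 3->2


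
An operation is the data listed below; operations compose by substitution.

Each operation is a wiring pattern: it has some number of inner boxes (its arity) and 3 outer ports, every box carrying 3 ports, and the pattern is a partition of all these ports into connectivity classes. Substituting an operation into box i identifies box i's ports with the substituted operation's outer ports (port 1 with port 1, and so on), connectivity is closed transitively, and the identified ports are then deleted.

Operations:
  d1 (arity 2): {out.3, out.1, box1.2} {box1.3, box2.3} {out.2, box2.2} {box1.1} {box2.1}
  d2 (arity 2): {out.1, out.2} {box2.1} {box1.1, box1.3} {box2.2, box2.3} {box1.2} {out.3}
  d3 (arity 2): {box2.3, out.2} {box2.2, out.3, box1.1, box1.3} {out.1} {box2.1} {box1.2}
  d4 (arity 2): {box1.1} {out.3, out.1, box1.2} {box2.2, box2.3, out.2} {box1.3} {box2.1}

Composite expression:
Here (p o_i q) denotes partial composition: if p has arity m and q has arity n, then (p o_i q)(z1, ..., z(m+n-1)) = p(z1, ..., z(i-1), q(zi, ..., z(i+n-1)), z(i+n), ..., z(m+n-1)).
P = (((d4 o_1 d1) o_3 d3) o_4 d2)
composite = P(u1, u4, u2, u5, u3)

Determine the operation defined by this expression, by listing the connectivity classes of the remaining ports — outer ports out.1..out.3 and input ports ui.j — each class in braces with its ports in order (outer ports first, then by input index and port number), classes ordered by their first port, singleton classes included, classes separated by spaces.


{out.1, out.3, u4.2} {out.2, u2.1, u2.3} {u1.1} {u1.2} {u1.3, u4.3} {u2.2} {u3.1} {u3.2, u3.3} {u4.1} {u5.1, u5.3} {u5.2}

Two ports join when wires chain via d4-identified ports.
after d1, the pattern on (u1, u4) reads {out.1, out.3, u1.2} {out.2, u4.2} {u1.1} {u1.3, u4.3} {u4.1} (out.j = its outer ports)
after d2, the pattern on (u5, u3) reads {out.1, out.2} {out.3} {u3.1} {u3.2, u3.3} {u5.1, u5.3} {u5.2} (out.j = its outer ports)
after d3, the pattern on (u2, u5, u3) reads {out.1} {out.2} {out.3, u2.1, u2.3} {u2.2} {u3.1} {u3.2, u3.3} {u5.1, u5.3} {u5.2} (out.j = its outer ports)
after d4, the pattern on (u1, u4, u2, u5, u3) reads {out.1, out.3, u4.2} {out.2, u2.1, u2.3} {u1.1} {u1.2} {u1.3, u4.3} {u2.2} {u3.1} {u3.2, u3.3} {u4.1} {u5.1, u5.3} {u5.2} (out.j = its outer ports)


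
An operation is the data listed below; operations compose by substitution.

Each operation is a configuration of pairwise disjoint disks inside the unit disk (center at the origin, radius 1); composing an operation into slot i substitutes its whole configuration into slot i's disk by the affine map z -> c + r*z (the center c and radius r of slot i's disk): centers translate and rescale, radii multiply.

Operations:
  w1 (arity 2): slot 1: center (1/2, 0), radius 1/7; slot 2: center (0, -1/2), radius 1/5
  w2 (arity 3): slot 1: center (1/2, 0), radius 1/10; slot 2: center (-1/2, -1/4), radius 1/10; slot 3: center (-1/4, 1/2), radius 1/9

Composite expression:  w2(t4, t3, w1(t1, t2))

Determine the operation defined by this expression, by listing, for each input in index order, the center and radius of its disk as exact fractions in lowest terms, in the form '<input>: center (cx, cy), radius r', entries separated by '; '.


t1: center (-7/36, 1/2), radius 1/63; t2: center (-1/4, 4/9), radius 1/45; t3: center (-1/2, -1/4), radius 1/10; t4: center (1/2, 0), radius 1/10

Only the slot chain above each t matters under w2; compose those maps.
input t4: composing its 1 substitution step yields center (1/2, 0), radius 1/10
input t3: composing its 1 substitution step yields center (-1/2, -1/4), radius 1/10
input t1: composing its 2 substitution steps yields center (-7/36, 1/2), radius 1/63
input t2: composing its 2 substitution steps yields center (-1/4, 4/9), radius 1/45


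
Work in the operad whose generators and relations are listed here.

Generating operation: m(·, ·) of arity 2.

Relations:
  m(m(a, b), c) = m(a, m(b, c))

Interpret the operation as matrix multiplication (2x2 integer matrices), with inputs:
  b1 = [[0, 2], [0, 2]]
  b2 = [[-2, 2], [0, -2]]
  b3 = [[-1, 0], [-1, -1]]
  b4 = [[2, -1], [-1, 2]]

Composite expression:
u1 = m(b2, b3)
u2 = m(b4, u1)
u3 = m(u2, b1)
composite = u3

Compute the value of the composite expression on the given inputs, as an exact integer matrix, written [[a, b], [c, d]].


[[0, -16], [0, 20]]

m(b2, b3) = [[0, -2], [2, 2]]
m(b4, m(b2, b3)) = [[-2, -6], [4, 6]]
m(m(b4, m(b2, b3)), b1) = [[0, -16], [0, 20]]


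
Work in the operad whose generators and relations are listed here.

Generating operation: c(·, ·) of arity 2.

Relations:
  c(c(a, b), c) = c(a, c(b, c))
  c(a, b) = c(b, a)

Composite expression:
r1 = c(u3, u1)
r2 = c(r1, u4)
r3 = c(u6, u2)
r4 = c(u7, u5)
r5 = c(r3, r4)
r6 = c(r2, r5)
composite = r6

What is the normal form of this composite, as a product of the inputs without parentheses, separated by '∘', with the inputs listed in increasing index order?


u1 ∘ u2 ∘ u3 ∘ u4 ∘ u5 ∘ u6 ∘ u7

Key point: c commutes, so take the u-inputs in any fixed order.
c(u3, u1) reduces to u3 ∘ u1
c(c(u3, u1), u4) reduces to u3 ∘ u1 ∘ u4
c(u6, u2) reduces to u6 ∘ u2
c(u7, u5) reduces to u7 ∘ u5
c(c(u6, u2), c(u7, u5)) reduces to u6 ∘ u2 ∘ u7 ∘ u5
c(c(c(u3, u1), u4), c(c(u6, u2), c(u7, u5))) reduces to u3 ∘ u1 ∘ u4 ∘ u6 ∘ u2 ∘ u7 ∘ u5
putting the inputs in ascending order: u1 ∘ u2 ∘ u3 ∘ u4 ∘ u5 ∘ u6 ∘ u7


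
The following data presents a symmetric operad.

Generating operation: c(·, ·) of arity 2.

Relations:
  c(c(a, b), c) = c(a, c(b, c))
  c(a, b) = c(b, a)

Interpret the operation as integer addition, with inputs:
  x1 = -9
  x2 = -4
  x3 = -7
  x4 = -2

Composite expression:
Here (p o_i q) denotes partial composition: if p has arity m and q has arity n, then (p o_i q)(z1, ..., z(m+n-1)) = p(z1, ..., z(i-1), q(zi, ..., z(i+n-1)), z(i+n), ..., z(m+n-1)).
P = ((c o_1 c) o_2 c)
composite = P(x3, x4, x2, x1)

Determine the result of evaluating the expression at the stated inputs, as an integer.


-22

c(x4, x2) = -6
c(x3, c(x4, x2)) = -13
c(c(x3, c(x4, x2)), x1) = -22


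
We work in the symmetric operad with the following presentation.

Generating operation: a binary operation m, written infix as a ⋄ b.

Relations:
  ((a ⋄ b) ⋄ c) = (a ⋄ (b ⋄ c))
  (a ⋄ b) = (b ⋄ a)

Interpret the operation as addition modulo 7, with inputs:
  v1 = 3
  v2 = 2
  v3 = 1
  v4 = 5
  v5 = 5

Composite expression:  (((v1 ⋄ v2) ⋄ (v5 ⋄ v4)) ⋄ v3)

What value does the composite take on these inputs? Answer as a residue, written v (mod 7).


2 (mod 7)


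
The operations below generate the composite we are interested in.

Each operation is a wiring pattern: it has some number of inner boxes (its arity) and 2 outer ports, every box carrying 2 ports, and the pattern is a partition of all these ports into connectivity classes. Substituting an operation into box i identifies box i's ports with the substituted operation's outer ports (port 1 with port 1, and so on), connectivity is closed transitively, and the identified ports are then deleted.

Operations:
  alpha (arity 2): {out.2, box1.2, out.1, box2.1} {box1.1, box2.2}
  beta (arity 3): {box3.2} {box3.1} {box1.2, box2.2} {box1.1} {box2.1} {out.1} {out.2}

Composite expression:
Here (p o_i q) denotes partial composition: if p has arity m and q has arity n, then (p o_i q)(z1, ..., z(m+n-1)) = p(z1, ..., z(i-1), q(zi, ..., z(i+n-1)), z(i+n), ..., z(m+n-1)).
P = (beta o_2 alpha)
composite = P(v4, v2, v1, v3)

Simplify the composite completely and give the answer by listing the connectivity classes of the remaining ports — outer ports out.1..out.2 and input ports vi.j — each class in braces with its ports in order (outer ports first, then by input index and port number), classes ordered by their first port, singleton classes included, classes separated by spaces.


Connectivity passes through glued beta-boundaries; trace each wire chain.
through alpha, on inputs (v2, v1): {out.1, out.2, v1.1, v2.2} {v1.2, v2.1} (out.j = stage outer ports)
through beta, on inputs (v4, v2, v1, v3): {out.1} {out.2} {v1.1, v2.2, v4.2} {v1.2, v2.1} {v3.1} {v3.2} {v4.1} (out.j = stage outer ports)

{out.1} {out.2} {v1.1, v2.2, v4.2} {v1.2, v2.1} {v3.1} {v3.2} {v4.1}


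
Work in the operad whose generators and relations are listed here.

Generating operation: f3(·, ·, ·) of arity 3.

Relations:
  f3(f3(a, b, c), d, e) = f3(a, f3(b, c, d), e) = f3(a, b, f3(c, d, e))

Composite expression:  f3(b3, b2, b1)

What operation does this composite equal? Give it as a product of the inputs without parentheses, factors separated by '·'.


b3 · b2 · b1

Associativity of f3 dissolves the nesting; only the b-input order survives.
f3(b3, b2, b1) linearizes to b3 · b2 · b1


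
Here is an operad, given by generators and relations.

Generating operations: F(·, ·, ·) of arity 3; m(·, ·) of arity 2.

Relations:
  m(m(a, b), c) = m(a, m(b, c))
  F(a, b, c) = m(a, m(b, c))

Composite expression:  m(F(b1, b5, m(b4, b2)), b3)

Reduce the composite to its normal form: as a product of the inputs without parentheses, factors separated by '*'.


b1 * b5 * b4 * b2 * b3

Key point: m is associative — brackets drop, the b-order remains.
m(b4, b2) collapses to b4 * b2
F(b1, b5, m(b4, b2)) collapses to b1 * b5 * b4 * b2
m(F(b1, b5, m(b4, b2)), b3) collapses to b1 * b5 * b4 * b2 * b3


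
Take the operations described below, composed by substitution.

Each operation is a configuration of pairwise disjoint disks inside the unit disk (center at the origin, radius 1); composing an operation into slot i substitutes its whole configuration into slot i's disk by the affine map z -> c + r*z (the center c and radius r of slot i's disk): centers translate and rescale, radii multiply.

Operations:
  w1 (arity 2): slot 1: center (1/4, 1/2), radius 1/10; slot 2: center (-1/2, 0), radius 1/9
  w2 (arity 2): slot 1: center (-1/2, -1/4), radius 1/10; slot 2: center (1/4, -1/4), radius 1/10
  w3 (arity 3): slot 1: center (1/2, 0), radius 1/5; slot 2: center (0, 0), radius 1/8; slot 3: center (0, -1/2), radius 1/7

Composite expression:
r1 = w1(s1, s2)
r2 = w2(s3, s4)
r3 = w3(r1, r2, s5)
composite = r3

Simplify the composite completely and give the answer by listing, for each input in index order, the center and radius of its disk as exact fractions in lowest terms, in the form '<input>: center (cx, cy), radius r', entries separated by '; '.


s1: center (11/20, 1/10), radius 1/50; s2: center (2/5, 0), radius 1/45; s3: center (-1/16, -1/32), radius 1/80; s4: center (1/32, -1/32), radius 1/80; s5: center (0, -1/2), radius 1/7

Affine substitution under w3: radii multiply and s-centers shift.
s1: after 2 affine steps, its disk has center (11/20, 1/10), radius 1/50
s2: after 2 affine steps, its disk has center (2/5, 0), radius 1/45
s3: after 2 affine steps, its disk has center (-1/16, -1/32), radius 1/80
s4: after 2 affine steps, its disk has center (1/32, -1/32), radius 1/80
s5: after 1 affine step, its disk has center (0, -1/2), radius 1/7


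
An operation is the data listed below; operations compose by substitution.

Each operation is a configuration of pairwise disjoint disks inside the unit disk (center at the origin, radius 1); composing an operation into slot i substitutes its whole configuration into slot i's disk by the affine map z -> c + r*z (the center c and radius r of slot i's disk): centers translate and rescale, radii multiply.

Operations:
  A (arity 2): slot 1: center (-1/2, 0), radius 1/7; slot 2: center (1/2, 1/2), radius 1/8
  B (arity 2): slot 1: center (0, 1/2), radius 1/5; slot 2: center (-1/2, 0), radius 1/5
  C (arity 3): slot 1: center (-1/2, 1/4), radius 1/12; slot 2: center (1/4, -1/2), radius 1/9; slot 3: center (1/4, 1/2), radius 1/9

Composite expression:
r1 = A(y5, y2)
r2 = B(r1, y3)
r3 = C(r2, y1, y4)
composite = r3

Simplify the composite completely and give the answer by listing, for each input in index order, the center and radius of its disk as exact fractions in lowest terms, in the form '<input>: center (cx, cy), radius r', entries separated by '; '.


y1: center (1/4, -1/2), radius 1/9; y2: center (-59/120, 3/10), radius 1/480; y3: center (-13/24, 1/4), radius 1/60; y4: center (1/4, 1/2), radius 1/9; y5: center (-61/120, 7/24), radius 1/420

Follow each y-input down from C: c' goes to c + r*c', radius to r*r'.
y5 passes through 3 substitutions, ending at center (-61/120, 7/24), radius 1/420
y2 passes through 3 substitutions, ending at center (-59/120, 3/10), radius 1/480
y3 passes through 2 substitutions, ending at center (-13/24, 1/4), radius 1/60
y1 passes through 1 substitution, ending at center (1/4, -1/2), radius 1/9
y4 passes through 1 substitution, ending at center (1/4, 1/2), radius 1/9


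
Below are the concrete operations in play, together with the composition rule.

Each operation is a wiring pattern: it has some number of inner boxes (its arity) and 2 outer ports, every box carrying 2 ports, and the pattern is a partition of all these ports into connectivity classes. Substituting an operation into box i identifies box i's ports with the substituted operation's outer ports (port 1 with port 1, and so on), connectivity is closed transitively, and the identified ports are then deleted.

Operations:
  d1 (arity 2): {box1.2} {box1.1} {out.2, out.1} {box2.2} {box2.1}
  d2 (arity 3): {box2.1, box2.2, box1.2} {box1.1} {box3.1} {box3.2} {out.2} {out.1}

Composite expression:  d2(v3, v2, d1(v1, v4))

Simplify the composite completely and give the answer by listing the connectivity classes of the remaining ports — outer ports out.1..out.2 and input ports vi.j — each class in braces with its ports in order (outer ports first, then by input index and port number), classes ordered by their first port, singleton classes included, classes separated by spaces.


Two ports join when wires chain via d2-identified ports.
composing d1 on (v1, v4), with out.j its own outer ports: {out.1, out.2} {v1.1} {v1.2} {v4.1} {v4.2}
composing d2 on (v3, v2, v1, v4), with out.j its own outer ports: {out.1} {out.2} {v1.1} {v1.2} {v2.1, v2.2, v3.2} {v3.1} {v4.1} {v4.2}

{out.1} {out.2} {v1.1} {v1.2} {v2.1, v2.2, v3.2} {v3.1} {v4.1} {v4.2}
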